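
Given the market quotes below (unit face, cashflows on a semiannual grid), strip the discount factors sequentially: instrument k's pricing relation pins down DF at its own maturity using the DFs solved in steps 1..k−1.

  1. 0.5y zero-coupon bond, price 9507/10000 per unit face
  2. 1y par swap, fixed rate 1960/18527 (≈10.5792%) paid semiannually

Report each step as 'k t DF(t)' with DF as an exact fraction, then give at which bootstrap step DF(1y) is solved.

1 1/2 9507/10000
2 1 451/500
DF(1y) is solved at step 2

step 1 [0.5y] zero: DF = P = 9507/10000 ≈ 0.950700
step 2 [1y] swap r/2=980/18527: DF=(1 − 980/18527·(0.950700))/(1+980/18527) = 451/500 ≈ 0.902000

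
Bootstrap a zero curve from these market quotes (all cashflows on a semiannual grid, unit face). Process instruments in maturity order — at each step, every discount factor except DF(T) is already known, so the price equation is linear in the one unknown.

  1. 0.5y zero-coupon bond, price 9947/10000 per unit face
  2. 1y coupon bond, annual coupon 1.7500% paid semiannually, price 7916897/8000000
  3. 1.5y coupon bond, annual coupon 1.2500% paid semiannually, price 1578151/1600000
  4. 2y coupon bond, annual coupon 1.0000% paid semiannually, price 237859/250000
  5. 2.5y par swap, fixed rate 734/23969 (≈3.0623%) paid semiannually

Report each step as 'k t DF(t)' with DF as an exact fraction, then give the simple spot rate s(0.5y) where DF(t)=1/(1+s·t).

1 1/2 9947/10000
2 1 2431/2500
3 3/2 121/125
4 2 9321/10000
5 5/2 4633/5000
s(0.5y) = (1/(9947/10000) − 1)/(1/2) = 106/9947 ≈ 1.0656%

step 1 [0.5y] zero: DF = P = 9947/10000 ≈ 0.994700
step 2 [1y] bond c/2=7/800: DF=(7916897/8000000 − 7/800·(0.994700))/(1+7/800) = 2431/2500 ≈ 0.972400
step 3 [1.5y] bond c/2=1/160: DF=(1578151/1600000 − 1/160·(0.994700+0.972400))/(1+1/160) = 121/125 ≈ 0.968000
step 4 [2y] bond c/2=1/200: DF=(237859/250000 − 1/200·(0.994700+0.972400+0.968000))/(1+1/200) = 9321/10000 ≈ 0.932100
step 5 [2.5y] swap r/2=367/23969: DF=(1 − 367/23969·(0.994700+0.972400+0.968000+0.932100))/(1+367/23969) = 4633/5000 ≈ 0.926600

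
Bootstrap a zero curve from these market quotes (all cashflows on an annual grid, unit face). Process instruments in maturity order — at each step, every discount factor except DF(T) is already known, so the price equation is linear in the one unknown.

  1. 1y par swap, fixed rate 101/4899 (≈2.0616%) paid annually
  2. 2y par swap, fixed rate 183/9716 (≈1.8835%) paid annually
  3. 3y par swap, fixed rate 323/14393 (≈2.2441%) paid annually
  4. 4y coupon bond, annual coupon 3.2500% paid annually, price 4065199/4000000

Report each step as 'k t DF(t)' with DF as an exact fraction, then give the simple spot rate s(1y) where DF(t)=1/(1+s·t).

1 1 4899/5000
2 2 4817/5000
3 3 4677/5000
4 4 8937/10000
s(1y) = (1/(4899/5000) − 1)/(1) = 101/4899 ≈ 2.0616%

step 1 [1y] swap r/1=101/4899: DF=(1 − 101/4899·(0))/(1+101/4899) = 4899/5000 ≈ 0.979800
step 2 [2y] swap r/1=183/9716: DF=(1 − 183/9716·(0.979800))/(1+183/9716) = 4817/5000 ≈ 0.963400
step 3 [3y] swap r/1=323/14393: DF=(1 − 323/14393·(0.979800+0.963400))/(1+323/14393) = 4677/5000 ≈ 0.935400
step 4 [4y] bond c/1=13/400: DF=(4065199/4000000 − 13/400·(0.979800+0.963400+0.935400))/(1+13/400) = 8937/10000 ≈ 0.893700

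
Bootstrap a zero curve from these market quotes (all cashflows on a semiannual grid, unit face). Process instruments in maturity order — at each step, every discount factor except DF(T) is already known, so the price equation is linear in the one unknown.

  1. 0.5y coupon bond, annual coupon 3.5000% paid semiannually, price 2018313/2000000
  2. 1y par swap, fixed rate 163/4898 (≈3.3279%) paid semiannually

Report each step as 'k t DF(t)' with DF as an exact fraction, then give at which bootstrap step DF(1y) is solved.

1 1/2 4959/5000
2 1 4837/5000
DF(1y) is solved at step 2

step 1 [0.5y] bond c/2=7/400: DF=(2018313/2000000 − 7/400·(0))/(1+7/400) = 4959/5000 ≈ 0.991800
step 2 [1y] swap r/2=163/9796: DF=(1 − 163/9796·(0.991800))/(1+163/9796) = 4837/5000 ≈ 0.967400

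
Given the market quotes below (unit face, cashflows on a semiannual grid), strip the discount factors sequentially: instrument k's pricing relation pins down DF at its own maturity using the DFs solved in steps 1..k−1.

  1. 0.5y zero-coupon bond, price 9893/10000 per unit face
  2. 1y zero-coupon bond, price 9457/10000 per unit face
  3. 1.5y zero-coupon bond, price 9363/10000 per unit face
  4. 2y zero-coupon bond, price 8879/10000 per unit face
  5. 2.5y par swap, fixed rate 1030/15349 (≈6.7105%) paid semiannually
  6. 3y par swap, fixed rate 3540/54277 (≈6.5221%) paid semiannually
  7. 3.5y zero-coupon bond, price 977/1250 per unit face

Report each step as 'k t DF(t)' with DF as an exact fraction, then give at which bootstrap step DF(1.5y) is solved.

1 1/2 9893/10000
2 1 9457/10000
3 3/2 9363/10000
4 2 8879/10000
5 5/2 1691/2000
6 3 823/1000
7 7/2 977/1250
DF(1.5y) is solved at step 3

step 1 [0.5y] zero: DF = P = 9893/10000 ≈ 0.989300
step 2 [1y] zero: DF = P = 9457/10000 ≈ 0.945700
step 3 [1.5y] zero: DF = P = 9363/10000 ≈ 0.936300
step 4 [2y] zero: DF = P = 8879/10000 ≈ 0.887900
step 5 [2.5y] swap r/2=515/15349: DF=(1 − 515/15349·(0.989300+0.945700+0.936300+0.887900))/(1+515/15349) = 1691/2000 ≈ 0.845500
step 6 [3y] swap r/2=1770/54277: DF=(1 − 1770/54277·(0.989300+0.945700+0.936300+0.887900+0.845500))/(1+1770/54277) = 823/1000 ≈ 0.823000
step 7 [3.5y] zero: DF = P = 977/1250 ≈ 0.781600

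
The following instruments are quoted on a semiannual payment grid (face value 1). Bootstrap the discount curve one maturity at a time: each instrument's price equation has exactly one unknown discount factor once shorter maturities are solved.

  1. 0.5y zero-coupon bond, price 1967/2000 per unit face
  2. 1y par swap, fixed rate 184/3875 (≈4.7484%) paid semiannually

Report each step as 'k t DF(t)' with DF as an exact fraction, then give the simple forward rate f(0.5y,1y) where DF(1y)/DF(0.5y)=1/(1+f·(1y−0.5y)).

1 1/2 1967/2000
2 1 477/500
f(0.5y,1y) = ((1967/2000)/(477/500) − 1)/(1/2) = 59/954 ≈ 6.1845%

step 1 [0.5y] zero: DF = P = 1967/2000 ≈ 0.983500
step 2 [1y] swap r/2=92/3875: DF=(1 − 92/3875·(0.983500))/(1+92/3875) = 477/500 ≈ 0.954000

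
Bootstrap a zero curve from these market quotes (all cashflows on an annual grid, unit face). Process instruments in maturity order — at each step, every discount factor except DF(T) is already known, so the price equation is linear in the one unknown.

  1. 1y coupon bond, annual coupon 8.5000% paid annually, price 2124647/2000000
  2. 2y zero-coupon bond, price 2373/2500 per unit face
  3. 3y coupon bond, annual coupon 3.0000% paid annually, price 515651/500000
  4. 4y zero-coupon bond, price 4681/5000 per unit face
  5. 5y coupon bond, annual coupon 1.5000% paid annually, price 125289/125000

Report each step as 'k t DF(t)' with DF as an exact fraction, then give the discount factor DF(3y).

1 1 9791/10000
2 2 2373/2500
3 3 9451/10000
4 4 4681/5000
5 5 582/625
DF(3y) = 9451/10000 ≈ 0.945100

step 1 [1y] bond c/1=17/200: DF=(2124647/2000000 − 17/200·(0))/(1+17/200) = 9791/10000 ≈ 0.979100
step 2 [2y] zero: DF = P = 2373/2500 ≈ 0.949200
step 3 [3y] bond c/1=3/100: DF=(515651/500000 − 3/100·(0.979100+0.949200))/(1+3/100) = 9451/10000 ≈ 0.945100
step 4 [4y] zero: DF = P = 4681/5000 ≈ 0.936200
step 5 [5y] bond c/1=3/200: DF=(125289/125000 − 3/200·(0.979100+0.949200+0.945100+0.936200))/(1+3/200) = 582/625 ≈ 0.931200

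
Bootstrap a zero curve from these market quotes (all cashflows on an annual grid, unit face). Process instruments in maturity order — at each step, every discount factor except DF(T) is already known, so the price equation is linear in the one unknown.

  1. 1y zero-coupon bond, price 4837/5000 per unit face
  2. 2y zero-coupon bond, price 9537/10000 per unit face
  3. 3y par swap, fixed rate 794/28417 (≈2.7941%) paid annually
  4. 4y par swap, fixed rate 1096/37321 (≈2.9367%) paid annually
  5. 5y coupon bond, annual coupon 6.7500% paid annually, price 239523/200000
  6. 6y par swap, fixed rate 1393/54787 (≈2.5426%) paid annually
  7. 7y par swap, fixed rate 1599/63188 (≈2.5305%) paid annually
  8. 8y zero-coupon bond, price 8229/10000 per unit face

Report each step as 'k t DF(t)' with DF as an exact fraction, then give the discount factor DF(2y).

1 1 4837/5000
2 2 9537/10000
3 3 4603/5000
4 4 1113/1250
5 5 8859/10000
6 6 8607/10000
7 7 8401/10000
8 8 8229/10000
DF(2y) = 9537/10000 ≈ 0.953700

step 1 [1y] zero: DF = P = 4837/5000 ≈ 0.967400
step 2 [2y] zero: DF = P = 9537/10000 ≈ 0.953700
step 3 [3y] swap r/1=794/28417: DF=(1 − 794/28417·(0.967400+0.953700))/(1+794/28417) = 4603/5000 ≈ 0.920600
step 4 [4y] swap r/1=1096/37321: DF=(1 − 1096/37321·(0.967400+0.953700+0.920600))/(1+1096/37321) = 1113/1250 ≈ 0.890400
step 5 [5y] bond c/1=27/400: DF=(239523/200000 − 27/400·(0.967400+0.953700+0.920600+0.890400))/(1+27/400) = 8859/10000 ≈ 0.885900
step 6 [6y] swap r/1=1393/54787: DF=(1 − 1393/54787·(0.967400+0.953700+0.920600+0.890400+0.885900))/(1+1393/54787) = 8607/10000 ≈ 0.860700
step 7 [7y] swap r/1=1599/63188: DF=(1 − 1599/63188·(0.967400+0.953700+0.920600+0.890400+0.885900+0.860700))/(1+1599/63188) = 8401/10000 ≈ 0.840100
step 8 [8y] zero: DF = P = 8229/10000 ≈ 0.822900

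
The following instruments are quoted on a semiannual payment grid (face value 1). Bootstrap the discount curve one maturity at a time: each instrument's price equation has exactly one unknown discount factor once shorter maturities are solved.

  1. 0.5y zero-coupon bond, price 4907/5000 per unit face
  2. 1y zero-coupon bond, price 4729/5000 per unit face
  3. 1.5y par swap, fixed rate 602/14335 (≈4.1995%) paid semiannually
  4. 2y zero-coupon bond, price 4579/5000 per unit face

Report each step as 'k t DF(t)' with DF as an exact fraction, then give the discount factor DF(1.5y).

1 1/2 4907/5000
2 1 4729/5000
3 3/2 4699/5000
4 2 4579/5000
DF(1.5y) = 4699/5000 ≈ 0.939800

step 1 [0.5y] zero: DF = P = 4907/5000 ≈ 0.981400
step 2 [1y] zero: DF = P = 4729/5000 ≈ 0.945800
step 3 [1.5y] swap r/2=301/14335: DF=(1 − 301/14335·(0.981400+0.945800))/(1+301/14335) = 4699/5000 ≈ 0.939800
step 4 [2y] zero: DF = P = 4579/5000 ≈ 0.915800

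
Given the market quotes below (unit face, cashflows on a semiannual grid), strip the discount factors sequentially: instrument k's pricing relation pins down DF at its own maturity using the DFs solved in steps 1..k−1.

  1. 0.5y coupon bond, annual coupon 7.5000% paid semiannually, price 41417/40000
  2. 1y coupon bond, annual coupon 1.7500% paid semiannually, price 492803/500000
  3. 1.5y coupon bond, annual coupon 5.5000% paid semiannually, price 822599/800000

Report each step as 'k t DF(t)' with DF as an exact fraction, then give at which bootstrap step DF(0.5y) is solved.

step 1 [0.5y] bond c/2=3/80: DF=(41417/40000 − 3/80·(0))/(1+3/80) = 499/500 ≈ 0.998000
step 2 [1y] bond c/2=7/800: DF=(492803/500000 − 7/800·(0.998000))/(1+7/800) = 2421/2500 ≈ 0.968400
step 3 [1.5y] bond c/2=11/400: DF=(822599/800000 − 11/400·(0.998000+0.968400))/(1+11/400) = 9481/10000 ≈ 0.948100

1 1/2 499/500
2 1 2421/2500
3 3/2 9481/10000
DF(0.5y) is solved at step 1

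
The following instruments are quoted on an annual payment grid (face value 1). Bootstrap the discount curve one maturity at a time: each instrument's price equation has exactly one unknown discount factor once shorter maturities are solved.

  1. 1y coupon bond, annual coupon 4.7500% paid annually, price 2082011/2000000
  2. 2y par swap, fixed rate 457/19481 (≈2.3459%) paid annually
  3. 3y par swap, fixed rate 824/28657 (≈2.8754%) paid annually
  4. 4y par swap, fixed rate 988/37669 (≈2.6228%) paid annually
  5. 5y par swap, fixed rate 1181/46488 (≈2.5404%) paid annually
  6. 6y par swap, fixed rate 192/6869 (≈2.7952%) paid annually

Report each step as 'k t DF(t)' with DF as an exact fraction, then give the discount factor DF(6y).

step 1 [1y] bond c/1=19/400: DF=(2082011/2000000 − 19/400·(0))/(1+19/400) = 4969/5000 ≈ 0.993800
step 2 [2y] swap r/1=457/19481: DF=(1 − 457/19481·(0.993800))/(1+457/19481) = 9543/10000 ≈ 0.954300
step 3 [3y] swap r/1=824/28657: DF=(1 − 824/28657·(0.993800+0.954300))/(1+824/28657) = 1147/1250 ≈ 0.917600
step 4 [4y] swap r/1=988/37669: DF=(1 − 988/37669·(0.993800+0.954300+0.917600))/(1+988/37669) = 2253/2500 ≈ 0.901200
step 5 [5y] swap r/1=1181/46488: DF=(1 − 1181/46488·(0.993800+0.954300+0.917600+0.901200))/(1+1181/46488) = 8819/10000 ≈ 0.881900
step 6 [6y] swap r/1=192/6869: DF=(1 − 192/6869·(0.993800+0.954300+0.917600+0.901200+0.881900))/(1+192/6869) = 529/625 ≈ 0.846400

1 1 4969/5000
2 2 9543/10000
3 3 1147/1250
4 4 2253/2500
5 5 8819/10000
6 6 529/625
DF(6y) = 529/625 ≈ 0.846400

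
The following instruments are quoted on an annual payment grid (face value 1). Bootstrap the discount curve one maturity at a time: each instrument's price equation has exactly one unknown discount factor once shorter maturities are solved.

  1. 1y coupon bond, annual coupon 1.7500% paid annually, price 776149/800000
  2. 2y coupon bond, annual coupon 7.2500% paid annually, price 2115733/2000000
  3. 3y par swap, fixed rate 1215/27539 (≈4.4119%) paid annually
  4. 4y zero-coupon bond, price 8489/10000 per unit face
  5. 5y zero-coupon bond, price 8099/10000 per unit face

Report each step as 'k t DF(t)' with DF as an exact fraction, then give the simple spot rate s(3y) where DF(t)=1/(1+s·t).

1 1 1907/2000
2 2 9219/10000
3 3 1757/2000
4 4 8489/10000
5 5 8099/10000
s(3y) = (1/(1757/2000) − 1)/(3) = 81/1757 ≈ 4.6101%

step 1 [1y] bond c/1=7/400: DF=(776149/800000 − 7/400·(0))/(1+7/400) = 1907/2000 ≈ 0.953500
step 2 [2y] bond c/1=29/400: DF=(2115733/2000000 − 29/400·(0.953500))/(1+29/400) = 9219/10000 ≈ 0.921900
step 3 [3y] swap r/1=1215/27539: DF=(1 − 1215/27539·(0.953500+0.921900))/(1+1215/27539) = 1757/2000 ≈ 0.878500
step 4 [4y] zero: DF = P = 8489/10000 ≈ 0.848900
step 5 [5y] zero: DF = P = 8099/10000 ≈ 0.809900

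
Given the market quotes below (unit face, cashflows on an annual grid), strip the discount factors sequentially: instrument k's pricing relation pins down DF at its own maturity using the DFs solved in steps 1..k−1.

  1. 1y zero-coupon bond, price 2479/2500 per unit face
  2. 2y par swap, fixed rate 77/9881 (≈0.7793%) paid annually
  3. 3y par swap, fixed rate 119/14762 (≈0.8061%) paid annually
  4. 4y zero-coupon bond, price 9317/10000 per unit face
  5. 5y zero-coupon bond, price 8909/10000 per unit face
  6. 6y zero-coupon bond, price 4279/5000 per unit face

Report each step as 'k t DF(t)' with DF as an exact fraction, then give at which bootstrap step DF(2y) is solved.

1 1 2479/2500
2 2 4923/5000
3 3 4881/5000
4 4 9317/10000
5 5 8909/10000
6 6 4279/5000
DF(2y) is solved at step 2

step 1 [1y] zero: DF = P = 2479/2500 ≈ 0.991600
step 2 [2y] swap r/1=77/9881: DF=(1 − 77/9881·(0.991600))/(1+77/9881) = 4923/5000 ≈ 0.984600
step 3 [3y] swap r/1=119/14762: DF=(1 − 119/14762·(0.991600+0.984600))/(1+119/14762) = 4881/5000 ≈ 0.976200
step 4 [4y] zero: DF = P = 9317/10000 ≈ 0.931700
step 5 [5y] zero: DF = P = 8909/10000 ≈ 0.890900
step 6 [6y] zero: DF = P = 4279/5000 ≈ 0.855800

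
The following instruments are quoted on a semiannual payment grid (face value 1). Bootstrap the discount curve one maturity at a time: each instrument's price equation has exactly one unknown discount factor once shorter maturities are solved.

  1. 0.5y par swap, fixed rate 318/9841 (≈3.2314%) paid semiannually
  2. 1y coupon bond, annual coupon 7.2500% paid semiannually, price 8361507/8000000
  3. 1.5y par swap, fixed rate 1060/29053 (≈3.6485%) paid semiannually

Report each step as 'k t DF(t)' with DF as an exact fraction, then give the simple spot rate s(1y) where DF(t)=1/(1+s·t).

step 1 [0.5y] swap r/2=159/9841: DF=(1 − 159/9841·(0))/(1+159/9841) = 9841/10000 ≈ 0.984100
step 2 [1y] bond c/2=29/800: DF=(8361507/8000000 − 29/800·(0.984100))/(1+29/800) = 4871/5000 ≈ 0.974200
step 3 [1.5y] swap r/2=530/29053: DF=(1 − 530/29053·(0.984100+0.974200))/(1+530/29053) = 947/1000 ≈ 0.947000

1 1/2 9841/10000
2 1 4871/5000
3 3/2 947/1000
s(1y) = (1/(4871/5000) − 1)/(1) = 129/4871 ≈ 2.6483%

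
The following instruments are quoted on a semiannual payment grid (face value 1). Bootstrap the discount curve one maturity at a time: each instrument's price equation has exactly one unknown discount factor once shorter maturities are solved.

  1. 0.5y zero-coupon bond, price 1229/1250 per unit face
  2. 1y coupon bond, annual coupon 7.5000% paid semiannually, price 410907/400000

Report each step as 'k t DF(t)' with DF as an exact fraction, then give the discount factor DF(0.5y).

1 1/2 1229/1250
2 1 4773/5000
DF(0.5y) = 1229/1250 ≈ 0.983200

step 1 [0.5y] zero: DF = P = 1229/1250 ≈ 0.983200
step 2 [1y] bond c/2=3/80: DF=(410907/400000 − 3/80·(0.983200))/(1+3/80) = 4773/5000 ≈ 0.954600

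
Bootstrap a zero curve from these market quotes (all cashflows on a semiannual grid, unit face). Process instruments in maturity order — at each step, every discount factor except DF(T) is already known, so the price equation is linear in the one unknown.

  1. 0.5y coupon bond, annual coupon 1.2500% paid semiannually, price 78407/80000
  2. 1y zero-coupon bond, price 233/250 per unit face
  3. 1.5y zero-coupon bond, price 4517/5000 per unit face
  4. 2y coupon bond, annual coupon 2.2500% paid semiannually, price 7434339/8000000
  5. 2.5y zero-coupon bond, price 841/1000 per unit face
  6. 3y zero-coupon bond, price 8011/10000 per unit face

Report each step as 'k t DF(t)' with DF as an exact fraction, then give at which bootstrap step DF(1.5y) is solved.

1 1/2 487/500
2 1 233/250
3 3/2 4517/5000
4 2 8877/10000
5 5/2 841/1000
6 3 8011/10000
DF(1.5y) is solved at step 3

step 1 [0.5y] bond c/2=1/160: DF=(78407/80000 − 1/160·(0))/(1+1/160) = 487/500 ≈ 0.974000
step 2 [1y] zero: DF = P = 233/250 ≈ 0.932000
step 3 [1.5y] zero: DF = P = 4517/5000 ≈ 0.903400
step 4 [2y] bond c/2=9/800: DF=(7434339/8000000 − 9/800·(0.974000+0.932000+0.903400))/(1+9/800) = 8877/10000 ≈ 0.887700
step 5 [2.5y] zero: DF = P = 841/1000 ≈ 0.841000
step 6 [3y] zero: DF = P = 8011/10000 ≈ 0.801100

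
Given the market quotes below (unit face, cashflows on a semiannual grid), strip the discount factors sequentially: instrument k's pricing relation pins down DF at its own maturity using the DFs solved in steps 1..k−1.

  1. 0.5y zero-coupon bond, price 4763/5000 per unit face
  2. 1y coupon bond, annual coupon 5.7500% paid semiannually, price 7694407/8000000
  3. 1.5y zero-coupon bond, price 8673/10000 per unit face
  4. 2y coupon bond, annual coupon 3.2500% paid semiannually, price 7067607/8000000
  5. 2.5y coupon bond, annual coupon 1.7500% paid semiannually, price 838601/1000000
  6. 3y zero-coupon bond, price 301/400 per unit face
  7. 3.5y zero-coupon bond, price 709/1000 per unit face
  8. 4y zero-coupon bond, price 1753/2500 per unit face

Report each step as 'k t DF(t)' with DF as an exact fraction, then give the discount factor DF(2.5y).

1 1/2 4763/5000
2 1 9083/10000
3 3/2 8673/10000
4 2 8257/10000
5 5/2 1601/2000
6 3 301/400
7 7/2 709/1000
8 4 1753/2500
DF(2.5y) = 1601/2000 ≈ 0.800500

step 1 [0.5y] zero: DF = P = 4763/5000 ≈ 0.952600
step 2 [1y] bond c/2=23/800: DF=(7694407/8000000 − 23/800·(0.952600))/(1+23/800) = 9083/10000 ≈ 0.908300
step 3 [1.5y] zero: DF = P = 8673/10000 ≈ 0.867300
step 4 [2y] bond c/2=13/800: DF=(7067607/8000000 − 13/800·(0.952600+0.908300+0.867300))/(1+13/800) = 8257/10000 ≈ 0.825700
step 5 [2.5y] bond c/2=7/800: DF=(838601/1000000 − 7/800·(0.952600+0.908300+0.867300+0.825700))/(1+7/800) = 1601/2000 ≈ 0.800500
step 6 [3y] zero: DF = P = 301/400 ≈ 0.752500
step 7 [3.5y] zero: DF = P = 709/1000 ≈ 0.709000
step 8 [4y] zero: DF = P = 1753/2500 ≈ 0.701200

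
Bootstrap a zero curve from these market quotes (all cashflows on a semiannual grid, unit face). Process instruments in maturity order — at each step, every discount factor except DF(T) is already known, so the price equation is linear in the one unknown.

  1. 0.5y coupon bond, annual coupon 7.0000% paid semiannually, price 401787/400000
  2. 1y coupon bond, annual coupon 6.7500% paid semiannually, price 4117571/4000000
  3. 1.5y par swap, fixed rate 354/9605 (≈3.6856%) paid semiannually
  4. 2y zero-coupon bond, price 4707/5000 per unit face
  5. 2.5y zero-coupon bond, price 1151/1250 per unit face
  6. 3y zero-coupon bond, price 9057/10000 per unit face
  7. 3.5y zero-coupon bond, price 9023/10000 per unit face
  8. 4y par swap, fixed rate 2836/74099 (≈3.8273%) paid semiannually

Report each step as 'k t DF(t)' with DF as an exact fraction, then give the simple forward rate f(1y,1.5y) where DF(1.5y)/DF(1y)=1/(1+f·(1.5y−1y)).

step 1 [0.5y] bond c/2=7/200: DF=(401787/400000 − 7/200·(0))/(1+7/200) = 1941/2000 ≈ 0.970500
step 2 [1y] bond c/2=27/800: DF=(4117571/4000000 − 27/800·(0.970500))/(1+27/800) = 9641/10000 ≈ 0.964100
step 3 [1.5y] swap r/2=177/9605: DF=(1 − 177/9605·(0.970500+0.964100))/(1+177/9605) = 9469/10000 ≈ 0.946900
step 4 [2y] zero: DF = P = 4707/5000 ≈ 0.941400
step 5 [2.5y] zero: DF = P = 1151/1250 ≈ 0.920800
step 6 [3y] zero: DF = P = 9057/10000 ≈ 0.905700
step 7 [3.5y] zero: DF = P = 9023/10000 ≈ 0.902300
step 8 [4y] swap r/2=1418/74099: DF=(1 − 1418/74099·(0.970500+0.964100+0.946900+0.941400+0.920800+0.905700+0.902300))/(1+1418/74099) = 4291/5000 ≈ 0.858200

1 1/2 1941/2000
2 1 9641/10000
3 3/2 9469/10000
4 2 4707/5000
5 5/2 1151/1250
6 3 9057/10000
7 7/2 9023/10000
8 4 4291/5000
f(1y,1.5y) = ((9641/10000)/(9469/10000) − 1)/(1/2) = 344/9469 ≈ 3.6329%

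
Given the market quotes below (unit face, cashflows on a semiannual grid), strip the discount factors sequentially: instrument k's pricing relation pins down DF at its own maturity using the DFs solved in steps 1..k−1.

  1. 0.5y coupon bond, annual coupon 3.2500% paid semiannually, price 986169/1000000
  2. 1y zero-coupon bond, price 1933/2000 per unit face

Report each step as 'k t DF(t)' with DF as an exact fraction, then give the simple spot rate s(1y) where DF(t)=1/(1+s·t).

1 1/2 1213/1250
2 1 1933/2000
s(1y) = (1/(1933/2000) − 1)/(1) = 67/1933 ≈ 3.4661%

step 1 [0.5y] bond c/2=13/800: DF=(986169/1000000 − 13/800·(0))/(1+13/800) = 1213/1250 ≈ 0.970400
step 2 [1y] zero: DF = P = 1933/2000 ≈ 0.966500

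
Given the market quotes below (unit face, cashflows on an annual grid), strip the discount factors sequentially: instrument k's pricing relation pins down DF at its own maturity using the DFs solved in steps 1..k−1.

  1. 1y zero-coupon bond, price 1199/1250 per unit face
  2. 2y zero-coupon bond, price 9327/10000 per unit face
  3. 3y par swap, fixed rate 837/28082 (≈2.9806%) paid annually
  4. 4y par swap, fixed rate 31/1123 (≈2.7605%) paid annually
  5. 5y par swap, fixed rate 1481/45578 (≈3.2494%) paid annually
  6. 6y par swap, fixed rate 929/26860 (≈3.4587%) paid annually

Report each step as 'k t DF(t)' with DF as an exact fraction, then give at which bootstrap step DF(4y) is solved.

1 1 1199/1250
2 2 9327/10000
3 3 9163/10000
4 4 8977/10000
5 5 8519/10000
6 6 4071/5000
DF(4y) is solved at step 4

step 1 [1y] zero: DF = P = 1199/1250 ≈ 0.959200
step 2 [2y] zero: DF = P = 9327/10000 ≈ 0.932700
step 3 [3y] swap r/1=837/28082: DF=(1 − 837/28082·(0.959200+0.932700))/(1+837/28082) = 9163/10000 ≈ 0.916300
step 4 [4y] swap r/1=31/1123: DF=(1 − 31/1123·(0.959200+0.932700+0.916300))/(1+31/1123) = 8977/10000 ≈ 0.897700
step 5 [5y] swap r/1=1481/45578: DF=(1 − 1481/45578·(0.959200+0.932700+0.916300+0.897700))/(1+1481/45578) = 8519/10000 ≈ 0.851900
step 6 [6y] swap r/1=929/26860: DF=(1 − 929/26860·(0.959200+0.932700+0.916300+0.897700+0.851900))/(1+929/26860) = 4071/5000 ≈ 0.814200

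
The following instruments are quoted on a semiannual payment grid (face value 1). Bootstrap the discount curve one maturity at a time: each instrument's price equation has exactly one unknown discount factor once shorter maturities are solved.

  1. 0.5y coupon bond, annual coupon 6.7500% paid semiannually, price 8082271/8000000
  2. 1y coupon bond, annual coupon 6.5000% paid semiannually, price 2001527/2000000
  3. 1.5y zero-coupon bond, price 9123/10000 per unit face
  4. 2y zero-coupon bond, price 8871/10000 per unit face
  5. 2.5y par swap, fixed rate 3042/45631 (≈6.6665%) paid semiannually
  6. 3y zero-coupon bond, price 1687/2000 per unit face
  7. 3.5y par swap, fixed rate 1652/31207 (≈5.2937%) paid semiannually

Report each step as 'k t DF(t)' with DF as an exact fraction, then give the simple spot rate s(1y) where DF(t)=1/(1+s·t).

1 1/2 9773/10000
2 1 1877/2000
3 3/2 9123/10000
4 2 8871/10000
5 5/2 8479/10000
6 3 1687/2000
7 7/2 2087/2500
s(1y) = (1/(1877/2000) − 1)/(1) = 123/1877 ≈ 6.5530%

step 1 [0.5y] bond c/2=27/800: DF=(8082271/8000000 − 27/800·(0))/(1+27/800) = 9773/10000 ≈ 0.977300
step 2 [1y] bond c/2=13/400: DF=(2001527/2000000 − 13/400·(0.977300))/(1+13/400) = 1877/2000 ≈ 0.938500
step 3 [1.5y] zero: DF = P = 9123/10000 ≈ 0.912300
step 4 [2y] zero: DF = P = 8871/10000 ≈ 0.887100
step 5 [2.5y] swap r/2=1521/45631: DF=(1 − 1521/45631·(0.977300+0.938500+0.912300+0.887100))/(1+1521/45631) = 8479/10000 ≈ 0.847900
step 6 [3y] zero: DF = P = 1687/2000 ≈ 0.843500
step 7 [3.5y] swap r/2=826/31207: DF=(1 − 826/31207·(0.977300+0.938500+0.912300+0.887100+0.847900+0.843500))/(1+826/31207) = 2087/2500 ≈ 0.834800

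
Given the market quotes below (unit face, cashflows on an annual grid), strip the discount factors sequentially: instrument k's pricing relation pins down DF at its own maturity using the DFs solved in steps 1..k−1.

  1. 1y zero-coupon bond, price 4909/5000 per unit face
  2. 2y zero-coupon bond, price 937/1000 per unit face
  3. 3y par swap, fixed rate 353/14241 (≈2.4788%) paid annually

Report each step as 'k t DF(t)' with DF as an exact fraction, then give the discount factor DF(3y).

step 1 [1y] zero: DF = P = 4909/5000 ≈ 0.981800
step 2 [2y] zero: DF = P = 937/1000 ≈ 0.937000
step 3 [3y] swap r/1=353/14241: DF=(1 − 353/14241·(0.981800+0.937000))/(1+353/14241) = 4647/5000 ≈ 0.929400

1 1 4909/5000
2 2 937/1000
3 3 4647/5000
DF(3y) = 4647/5000 ≈ 0.929400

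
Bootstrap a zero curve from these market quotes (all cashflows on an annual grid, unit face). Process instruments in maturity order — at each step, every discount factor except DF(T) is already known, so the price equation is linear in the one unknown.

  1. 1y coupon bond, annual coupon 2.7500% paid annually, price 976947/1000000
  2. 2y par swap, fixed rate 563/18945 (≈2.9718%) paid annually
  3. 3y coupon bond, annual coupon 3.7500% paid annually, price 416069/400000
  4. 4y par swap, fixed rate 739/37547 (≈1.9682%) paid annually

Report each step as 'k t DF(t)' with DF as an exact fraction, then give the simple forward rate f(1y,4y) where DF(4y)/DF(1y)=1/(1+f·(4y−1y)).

step 1 [1y] bond c/1=11/400: DF=(976947/1000000 − 11/400·(0))/(1+11/400) = 2377/2500 ≈ 0.950800
step 2 [2y] swap r/1=563/18945: DF=(1 − 563/18945·(0.950800))/(1+563/18945) = 9437/10000 ≈ 0.943700
step 3 [3y] bond c/1=3/80: DF=(416069/400000 − 3/80·(0.950800+0.943700))/(1+3/80) = 9341/10000 ≈ 0.934100
step 4 [4y] swap r/1=739/37547: DF=(1 − 739/37547·(0.950800+0.943700+0.934100))/(1+739/37547) = 9261/10000 ≈ 0.926100

1 1 2377/2500
2 2 9437/10000
3 3 9341/10000
4 4 9261/10000
f(1y,4y) = ((2377/2500)/(9261/10000) − 1)/(3) = 247/27783 ≈ 0.8890%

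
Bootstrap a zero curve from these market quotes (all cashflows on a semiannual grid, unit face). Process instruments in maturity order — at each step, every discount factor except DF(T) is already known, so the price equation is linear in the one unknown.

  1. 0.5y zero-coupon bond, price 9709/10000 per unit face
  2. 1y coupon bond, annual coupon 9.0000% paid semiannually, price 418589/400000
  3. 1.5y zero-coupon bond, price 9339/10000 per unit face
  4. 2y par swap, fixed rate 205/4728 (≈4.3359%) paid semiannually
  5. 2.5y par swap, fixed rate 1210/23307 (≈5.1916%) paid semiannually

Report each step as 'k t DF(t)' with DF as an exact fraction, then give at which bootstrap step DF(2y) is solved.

1 1/2 9709/10000
2 1 2399/2500
3 3/2 9339/10000
4 2 459/500
5 5/2 879/1000
DF(2y) is solved at step 4

step 1 [0.5y] zero: DF = P = 9709/10000 ≈ 0.970900
step 2 [1y] bond c/2=9/200: DF=(418589/400000 − 9/200·(0.970900))/(1+9/200) = 2399/2500 ≈ 0.959600
step 3 [1.5y] zero: DF = P = 9339/10000 ≈ 0.933900
step 4 [2y] swap r/2=205/9456: DF=(1 − 205/9456·(0.970900+0.959600+0.933900))/(1+205/9456) = 459/500 ≈ 0.918000
step 5 [2.5y] swap r/2=605/23307: DF=(1 − 605/23307·(0.970900+0.959600+0.933900+0.918000))/(1+605/23307) = 879/1000 ≈ 0.879000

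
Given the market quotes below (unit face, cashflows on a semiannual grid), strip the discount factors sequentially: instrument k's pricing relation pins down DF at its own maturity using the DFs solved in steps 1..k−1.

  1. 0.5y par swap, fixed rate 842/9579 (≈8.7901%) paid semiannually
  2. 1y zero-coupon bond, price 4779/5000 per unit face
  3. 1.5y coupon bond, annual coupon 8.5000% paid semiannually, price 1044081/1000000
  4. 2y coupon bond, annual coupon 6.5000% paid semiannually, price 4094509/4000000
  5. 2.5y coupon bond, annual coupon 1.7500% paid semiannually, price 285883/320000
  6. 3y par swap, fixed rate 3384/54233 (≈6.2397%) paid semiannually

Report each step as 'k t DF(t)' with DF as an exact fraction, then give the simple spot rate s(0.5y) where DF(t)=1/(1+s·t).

1 1/2 9579/10000
2 1 4779/5000
3 3/2 1847/2000
4 2 9021/10000
5 5/2 2133/2500
6 3 2077/2500
s(0.5y) = (1/(9579/10000) − 1)/(1/2) = 842/9579 ≈ 8.7901%

step 1 [0.5y] swap r/2=421/9579: DF=(1 − 421/9579·(0))/(1+421/9579) = 9579/10000 ≈ 0.957900
step 2 [1y] zero: DF = P = 4779/5000 ≈ 0.955800
step 3 [1.5y] bond c/2=17/400: DF=(1044081/1000000 − 17/400·(0.957900+0.955800))/(1+17/400) = 1847/2000 ≈ 0.923500
step 4 [2y] bond c/2=13/400: DF=(4094509/4000000 − 13/400·(0.957900+0.955800+0.923500))/(1+13/400) = 9021/10000 ≈ 0.902100
step 5 [2.5y] bond c/2=7/800: DF=(285883/320000 − 7/800·(0.957900+0.955800+0.923500+0.902100))/(1+7/800) = 2133/2500 ≈ 0.853200
step 6 [3y] swap r/2=1692/54233: DF=(1 − 1692/54233·(0.957900+0.955800+0.923500+0.902100+0.853200))/(1+1692/54233) = 2077/2500 ≈ 0.830800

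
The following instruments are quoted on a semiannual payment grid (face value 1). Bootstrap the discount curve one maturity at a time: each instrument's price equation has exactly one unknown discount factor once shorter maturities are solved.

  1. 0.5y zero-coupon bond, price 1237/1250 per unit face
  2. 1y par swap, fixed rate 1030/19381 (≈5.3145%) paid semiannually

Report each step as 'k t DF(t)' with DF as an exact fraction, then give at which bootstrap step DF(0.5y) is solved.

1 1/2 1237/1250
2 1 1897/2000
DF(0.5y) is solved at step 1

step 1 [0.5y] zero: DF = P = 1237/1250 ≈ 0.989600
step 2 [1y] swap r/2=515/19381: DF=(1 − 515/19381·(0.989600))/(1+515/19381) = 1897/2000 ≈ 0.948500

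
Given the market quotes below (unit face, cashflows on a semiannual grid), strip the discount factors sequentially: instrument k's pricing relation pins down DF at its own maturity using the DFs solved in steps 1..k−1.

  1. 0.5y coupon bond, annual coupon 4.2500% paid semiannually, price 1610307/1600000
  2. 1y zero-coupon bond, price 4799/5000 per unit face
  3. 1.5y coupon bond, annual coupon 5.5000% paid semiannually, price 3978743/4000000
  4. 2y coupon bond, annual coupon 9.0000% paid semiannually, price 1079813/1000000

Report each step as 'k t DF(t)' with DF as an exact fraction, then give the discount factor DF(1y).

1 1/2 1971/2000
2 1 4799/5000
3 3/2 229/250
4 2 9101/10000
DF(1y) = 4799/5000 ≈ 0.959800

step 1 [0.5y] bond c/2=17/800: DF=(1610307/1600000 − 17/800·(0))/(1+17/800) = 1971/2000 ≈ 0.985500
step 2 [1y] zero: DF = P = 4799/5000 ≈ 0.959800
step 3 [1.5y] bond c/2=11/400: DF=(3978743/4000000 − 11/400·(0.985500+0.959800))/(1+11/400) = 229/250 ≈ 0.916000
step 4 [2y] bond c/2=9/200: DF=(1079813/1000000 − 9/200·(0.985500+0.959800+0.916000))/(1+9/200) = 9101/10000 ≈ 0.910100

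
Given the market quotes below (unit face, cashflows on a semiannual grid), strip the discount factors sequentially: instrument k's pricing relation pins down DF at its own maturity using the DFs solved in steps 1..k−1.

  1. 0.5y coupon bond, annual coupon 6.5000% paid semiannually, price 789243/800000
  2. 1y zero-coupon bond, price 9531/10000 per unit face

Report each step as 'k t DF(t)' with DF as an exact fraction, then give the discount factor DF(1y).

1 1/2 1911/2000
2 1 9531/10000
DF(1y) = 9531/10000 ≈ 0.953100

step 1 [0.5y] bond c/2=13/400: DF=(789243/800000 − 13/400·(0))/(1+13/400) = 1911/2000 ≈ 0.955500
step 2 [1y] zero: DF = P = 9531/10000 ≈ 0.953100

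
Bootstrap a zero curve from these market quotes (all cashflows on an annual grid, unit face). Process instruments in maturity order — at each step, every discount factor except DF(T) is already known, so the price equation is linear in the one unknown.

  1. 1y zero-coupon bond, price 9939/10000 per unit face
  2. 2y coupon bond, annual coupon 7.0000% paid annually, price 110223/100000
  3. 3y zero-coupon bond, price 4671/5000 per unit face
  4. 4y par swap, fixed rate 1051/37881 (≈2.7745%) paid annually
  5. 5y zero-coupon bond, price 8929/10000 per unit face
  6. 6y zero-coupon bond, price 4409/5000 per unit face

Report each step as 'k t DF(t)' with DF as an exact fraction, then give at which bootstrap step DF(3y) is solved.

1 1 9939/10000
2 2 9651/10000
3 3 4671/5000
4 4 8949/10000
5 5 8929/10000
6 6 4409/5000
DF(3y) is solved at step 3

step 1 [1y] zero: DF = P = 9939/10000 ≈ 0.993900
step 2 [2y] bond c/1=7/100: DF=(110223/100000 − 7/100·(0.993900))/(1+7/100) = 9651/10000 ≈ 0.965100
step 3 [3y] zero: DF = P = 4671/5000 ≈ 0.934200
step 4 [4y] swap r/1=1051/37881: DF=(1 − 1051/37881·(0.993900+0.965100+0.934200))/(1+1051/37881) = 8949/10000 ≈ 0.894900
step 5 [5y] zero: DF = P = 8929/10000 ≈ 0.892900
step 6 [6y] zero: DF = P = 4409/5000 ≈ 0.881800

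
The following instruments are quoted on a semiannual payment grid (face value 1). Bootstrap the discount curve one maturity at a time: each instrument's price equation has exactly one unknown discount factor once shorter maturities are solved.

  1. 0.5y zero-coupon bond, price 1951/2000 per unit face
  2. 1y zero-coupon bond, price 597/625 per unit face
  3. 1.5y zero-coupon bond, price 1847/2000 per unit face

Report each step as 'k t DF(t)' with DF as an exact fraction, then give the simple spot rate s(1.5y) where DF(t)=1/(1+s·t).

step 1 [0.5y] zero: DF = P = 1951/2000 ≈ 0.975500
step 2 [1y] zero: DF = P = 597/625 ≈ 0.955200
step 3 [1.5y] zero: DF = P = 1847/2000 ≈ 0.923500

1 1/2 1951/2000
2 1 597/625
3 3/2 1847/2000
s(1.5y) = (1/(1847/2000) − 1)/(3/2) = 102/1847 ≈ 5.5225%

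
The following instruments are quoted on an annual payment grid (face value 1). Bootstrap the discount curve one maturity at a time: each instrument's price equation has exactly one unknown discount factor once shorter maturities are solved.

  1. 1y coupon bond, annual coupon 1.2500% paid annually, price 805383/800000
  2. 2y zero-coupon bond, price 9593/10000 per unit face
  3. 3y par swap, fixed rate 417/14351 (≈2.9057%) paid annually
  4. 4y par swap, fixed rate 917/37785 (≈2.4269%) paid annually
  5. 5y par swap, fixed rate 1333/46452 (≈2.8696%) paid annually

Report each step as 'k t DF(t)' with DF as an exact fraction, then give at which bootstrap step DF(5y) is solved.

step 1 [1y] bond c/1=1/80: DF=(805383/800000 − 1/80·(0))/(1+1/80) = 9943/10000 ≈ 0.994300
step 2 [2y] zero: DF = P = 9593/10000 ≈ 0.959300
step 3 [3y] swap r/1=417/14351: DF=(1 − 417/14351·(0.994300+0.959300))/(1+417/14351) = 4583/5000 ≈ 0.916600
step 4 [4y] swap r/1=917/37785: DF=(1 − 917/37785·(0.994300+0.959300+0.916600))/(1+917/37785) = 9083/10000 ≈ 0.908300
step 5 [5y] swap r/1=1333/46452: DF=(1 − 1333/46452·(0.994300+0.959300+0.916600+0.908300))/(1+1333/46452) = 8667/10000 ≈ 0.866700

1 1 9943/10000
2 2 9593/10000
3 3 4583/5000
4 4 9083/10000
5 5 8667/10000
DF(5y) is solved at step 5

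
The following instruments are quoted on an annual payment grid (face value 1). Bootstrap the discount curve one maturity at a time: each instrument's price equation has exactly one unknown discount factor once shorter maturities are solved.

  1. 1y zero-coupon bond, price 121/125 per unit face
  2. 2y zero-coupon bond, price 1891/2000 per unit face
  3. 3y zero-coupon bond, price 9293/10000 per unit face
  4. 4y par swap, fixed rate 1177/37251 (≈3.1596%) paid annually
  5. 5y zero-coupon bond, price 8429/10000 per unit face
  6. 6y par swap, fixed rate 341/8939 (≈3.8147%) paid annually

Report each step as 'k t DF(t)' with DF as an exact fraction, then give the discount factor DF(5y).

1 1 121/125
2 2 1891/2000
3 3 9293/10000
4 4 8823/10000
5 5 8429/10000
6 6 3977/5000
DF(5y) = 8429/10000 ≈ 0.842900

step 1 [1y] zero: DF = P = 121/125 ≈ 0.968000
step 2 [2y] zero: DF = P = 1891/2000 ≈ 0.945500
step 3 [3y] zero: DF = P = 9293/10000 ≈ 0.929300
step 4 [4y] swap r/1=1177/37251: DF=(1 − 1177/37251·(0.968000+0.945500+0.929300))/(1+1177/37251) = 8823/10000 ≈ 0.882300
step 5 [5y] zero: DF = P = 8429/10000 ≈ 0.842900
step 6 [6y] swap r/1=341/8939: DF=(1 − 341/8939·(0.968000+0.945500+0.929300+0.882300+0.842900))/(1+341/8939) = 3977/5000 ≈ 0.795400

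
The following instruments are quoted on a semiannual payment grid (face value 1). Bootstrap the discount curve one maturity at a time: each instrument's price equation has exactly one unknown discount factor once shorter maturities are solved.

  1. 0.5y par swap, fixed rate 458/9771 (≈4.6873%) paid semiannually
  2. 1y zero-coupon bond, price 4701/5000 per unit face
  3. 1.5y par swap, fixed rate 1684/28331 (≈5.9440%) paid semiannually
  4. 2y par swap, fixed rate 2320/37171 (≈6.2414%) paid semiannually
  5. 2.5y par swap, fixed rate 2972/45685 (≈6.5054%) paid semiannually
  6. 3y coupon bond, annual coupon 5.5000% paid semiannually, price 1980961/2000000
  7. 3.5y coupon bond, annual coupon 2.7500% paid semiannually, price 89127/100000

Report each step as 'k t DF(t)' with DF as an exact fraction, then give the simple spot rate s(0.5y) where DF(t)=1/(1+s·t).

1 1/2 9771/10000
2 1 4701/5000
3 3/2 4579/5000
4 2 221/250
5 5/2 4257/5000
6 3 8417/10000
7 7/2 4029/5000
s(0.5y) = (1/(9771/10000) − 1)/(1/2) = 458/9771 ≈ 4.6873%

step 1 [0.5y] swap r/2=229/9771: DF=(1 − 229/9771·(0))/(1+229/9771) = 9771/10000 ≈ 0.977100
step 2 [1y] zero: DF = P = 4701/5000 ≈ 0.940200
step 3 [1.5y] swap r/2=842/28331: DF=(1 − 842/28331·(0.977100+0.940200))/(1+842/28331) = 4579/5000 ≈ 0.915800
step 4 [2y] swap r/2=1160/37171: DF=(1 − 1160/37171·(0.977100+0.940200+0.915800))/(1+1160/37171) = 221/250 ≈ 0.884000
step 5 [2.5y] swap r/2=1486/45685: DF=(1 − 1486/45685·(0.977100+0.940200+0.915800+0.884000))/(1+1486/45685) = 4257/5000 ≈ 0.851400
step 6 [3y] bond c/2=11/400: DF=(1980961/2000000 − 11/400·(0.977100+0.940200+0.915800+0.884000+0.851400))/(1+11/400) = 8417/10000 ≈ 0.841700
step 7 [3.5y] bond c/2=11/800: DF=(89127/100000 − 11/800·(0.977100+0.940200+0.915800+0.884000+0.851400+0.841700))/(1+11/800) = 4029/5000 ≈ 0.805800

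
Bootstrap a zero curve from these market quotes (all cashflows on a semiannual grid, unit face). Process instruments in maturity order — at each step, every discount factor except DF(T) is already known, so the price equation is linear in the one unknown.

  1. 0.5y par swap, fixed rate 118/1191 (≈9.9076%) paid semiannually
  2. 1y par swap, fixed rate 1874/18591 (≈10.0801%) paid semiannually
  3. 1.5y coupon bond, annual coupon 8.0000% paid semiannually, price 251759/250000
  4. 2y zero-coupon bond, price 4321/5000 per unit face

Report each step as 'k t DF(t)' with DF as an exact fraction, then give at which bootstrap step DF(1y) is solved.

step 1 [0.5y] swap r/2=59/1191: DF=(1 − 59/1191·(0))/(1+59/1191) = 1191/1250 ≈ 0.952800
step 2 [1y] swap r/2=937/18591: DF=(1 − 937/18591·(0.952800))/(1+937/18591) = 9063/10000 ≈ 0.906300
step 3 [1.5y] bond c/2=1/25: DF=(251759/250000 − 1/25·(0.952800+0.906300))/(1+1/25) = 1121/1250 ≈ 0.896800
step 4 [2y] zero: DF = P = 4321/5000 ≈ 0.864200

1 1/2 1191/1250
2 1 9063/10000
3 3/2 1121/1250
4 2 4321/5000
DF(1y) is solved at step 2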